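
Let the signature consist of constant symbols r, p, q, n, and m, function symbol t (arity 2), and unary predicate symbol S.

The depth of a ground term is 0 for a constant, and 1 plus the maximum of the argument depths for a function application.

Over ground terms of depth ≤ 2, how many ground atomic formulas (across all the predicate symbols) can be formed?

First count ground terms of depth ≤ 2.
Write N_k for the number of ground terms of depth ≤ k. A term of depth ≤ k is either a constant or a function symbol applied to arguments of depth ≤ k−1, so N_k = 5 + N_{k-1}^2.
N_0 = 5
N_1 = 5 + 5^2 = 30
N_2 = 5 + 30^2 = 905
So |H| = 905.
Each predicate of arity r yields |H|^r ground atoms (one per choice of an r-tuple from H):
  S: 905
Total ground atoms: 905.

905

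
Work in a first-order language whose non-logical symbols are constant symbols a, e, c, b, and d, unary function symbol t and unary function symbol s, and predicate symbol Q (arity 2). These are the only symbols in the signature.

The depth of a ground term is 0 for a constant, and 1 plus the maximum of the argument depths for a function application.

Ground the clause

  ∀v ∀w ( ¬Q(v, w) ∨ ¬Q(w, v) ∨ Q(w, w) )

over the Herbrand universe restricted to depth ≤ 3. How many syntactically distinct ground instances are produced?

5625

Ground terms of depth ≤ 3:
  Let N_k = |{terms of depth ≤ k}|. Then N_0 = 5 and N_k = 5 + N_{k-1} + N_{k-1} for k ≥ 1 (one summand per function symbol, arity giving the exponent).
  N_0 = 5
  N_1 = 5 + 5 + 5 = 15
  N_2 = 5 + 15 + 15 = 35
  N_3 = 5 + 35 + 35 = 75
So there are 75 ground terms available for substitution.
Each of v, w ranges independently over the available ground terms, and distinct assignments produce distinct instances.
Number of ground instances = 75^2 = 5625.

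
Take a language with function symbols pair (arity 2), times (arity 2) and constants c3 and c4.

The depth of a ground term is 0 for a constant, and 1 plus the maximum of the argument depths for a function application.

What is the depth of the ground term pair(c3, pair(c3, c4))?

depth(pair(c3, c4)) = 1 + max(0, 0) = 1
depth(pair(c3, pair(c3, c4))) = 1 + max(0, 1) = 2

2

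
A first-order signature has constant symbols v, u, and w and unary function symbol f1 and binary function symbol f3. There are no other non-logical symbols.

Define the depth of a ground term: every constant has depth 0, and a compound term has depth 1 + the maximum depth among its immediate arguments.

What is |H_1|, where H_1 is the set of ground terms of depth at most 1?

15

Count level by level. With function symbols f1/1, f3/2, the terms of depth ≤ k are the 3 constants together with each function applied to depth-≤(k−1) tuples, so N_k = 3 + N_{k-1} + N_{k-1}^2.
N_0 = 3
N_1 = 3 + 3 + 3^2 = 15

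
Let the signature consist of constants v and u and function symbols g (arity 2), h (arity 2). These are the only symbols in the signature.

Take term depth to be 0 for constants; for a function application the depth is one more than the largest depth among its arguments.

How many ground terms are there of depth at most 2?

202

Let N_k = |{terms of depth ≤ k}|. Then N_0 = 2 and N_k = 2 + N_{k-1}^2 + N_{k-1}^2 for k ≥ 1 (one summand per function symbol, arity giving the exponent).
N_0 = 2
N_1 = 2 + 2^2 + 2^2 = 10
N_2 = 2 + 10^2 + 10^2 = 202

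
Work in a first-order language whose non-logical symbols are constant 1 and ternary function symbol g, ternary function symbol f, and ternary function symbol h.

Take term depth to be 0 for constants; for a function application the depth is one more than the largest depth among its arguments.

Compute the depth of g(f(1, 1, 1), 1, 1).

2

depth(f(1, 1, 1)) = 1 + max(0, 0, 0) = 1
depth(g(f(1, 1, 1), 1, 1)) = 1 + max(1, 0, 0) = 2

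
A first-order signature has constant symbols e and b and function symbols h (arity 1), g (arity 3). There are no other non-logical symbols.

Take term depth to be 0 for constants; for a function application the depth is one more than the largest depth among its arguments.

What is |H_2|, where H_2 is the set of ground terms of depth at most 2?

Let N_k count ground terms of depth at most k. Each non-constant term of depth ≤ k is some function symbol applied to depth-≤(k−1) arguments, giving N_k = 2 + N_{k-1} + N_{k-1}^3.
N_0 = 2
N_1 = 2 + 2 + 2^3 = 12
N_2 = 2 + 12 + 12^3 = 1742

1742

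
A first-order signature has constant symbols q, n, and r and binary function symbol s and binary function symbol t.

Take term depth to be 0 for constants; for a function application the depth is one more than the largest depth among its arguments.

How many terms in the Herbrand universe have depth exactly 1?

Let N_k = |{terms of depth ≤ k}|. Then N_0 = 3 and N_k = 3 + N_{k-1}^2 + N_{k-1}^2 for k ≥ 1 (one summand per function symbol, arity giving the exponent).
N_0 = 3
N_1 = 3 + 3^2 + 3^2 = 21
Terms of depth exactly 1: N_1 − N_0 = 21 − 3 = 18.

18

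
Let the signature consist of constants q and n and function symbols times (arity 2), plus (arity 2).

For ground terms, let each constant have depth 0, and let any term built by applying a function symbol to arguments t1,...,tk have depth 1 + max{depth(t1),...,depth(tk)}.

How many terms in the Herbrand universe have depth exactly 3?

Let N_k = |{terms of depth ≤ k}|. Then N_0 = 2 and N_k = 2 + N_{k-1}^2 + N_{k-1}^2 for k ≥ 1 (one summand per function symbol, arity giving the exponent).
N_0 = 2
N_1 = 2 + 2^2 + 2^2 = 10
N_2 = 2 + 10^2 + 10^2 = 202
N_3 = 2 + 202^2 + 202^2 = 81610
Terms of depth exactly 3: N_3 − N_2 = 81610 − 202 = 81408.

81408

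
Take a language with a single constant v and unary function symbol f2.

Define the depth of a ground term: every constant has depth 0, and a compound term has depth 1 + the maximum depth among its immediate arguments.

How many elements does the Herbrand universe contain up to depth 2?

3

Count level by level. With function symbols f2/1, the terms of depth ≤ k are the 1 constant together with each function applied to depth-≤(k−1) tuples, so N_k = 1 + N_{k-1}.
N_0 = 1
N_1 = 1 + 1 = 2
N_2 = 1 + 2 = 3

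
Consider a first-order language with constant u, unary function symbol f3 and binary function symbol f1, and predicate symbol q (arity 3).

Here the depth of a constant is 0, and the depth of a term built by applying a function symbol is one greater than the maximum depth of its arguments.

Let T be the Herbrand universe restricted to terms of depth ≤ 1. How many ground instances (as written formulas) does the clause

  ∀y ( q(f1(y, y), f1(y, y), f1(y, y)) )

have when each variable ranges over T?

Ground terms of depth ≤ 1:
  Count level by level. With function symbols f3/1, f1/2, the terms of depth ≤ k are the 1 constant together with each function applied to depth-≤(k−1) tuples, so N_k = 1 + N_{k-1} + N_{k-1}^2.
  N_0 = 1
  N_1 = 1 + 1 + 1^2 = 3
  Explicitly: u, f3(u), f1(u, u).
So there are 3 ground terms available for substitution.
The variable y ranges independently over the available ground terms, and distinct assignments produce distinct instances.
Number of ground instances = 3.

3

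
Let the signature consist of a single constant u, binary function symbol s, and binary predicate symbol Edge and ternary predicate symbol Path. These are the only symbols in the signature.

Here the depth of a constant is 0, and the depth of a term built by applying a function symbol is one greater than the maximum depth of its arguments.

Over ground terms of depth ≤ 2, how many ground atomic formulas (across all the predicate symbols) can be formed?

150

First count ground terms of depth ≤ 2.
Let N_k count ground terms of depth at most k. Each non-constant term of depth ≤ k is some function symbol applied to depth-≤(k−1) arguments, giving N_k = 1 + N_{k-1}^2.
N_0 = 1
N_1 = 1 + 1^2 = 2
N_2 = 1 + 2^2 = 5
Explicitly: u, s(u, u), s(u, s(u, u)), s(s(u, u), u), s(s(u, u), s(u, u)).
So |H| = 5.
Each predicate of arity r yields |H|^r ground atoms (one per choice of an r-tuple from H):
  Edge: 5^2 = 25;  Path: 5^3 = 125
Total ground atoms: 25 + 125 = 150.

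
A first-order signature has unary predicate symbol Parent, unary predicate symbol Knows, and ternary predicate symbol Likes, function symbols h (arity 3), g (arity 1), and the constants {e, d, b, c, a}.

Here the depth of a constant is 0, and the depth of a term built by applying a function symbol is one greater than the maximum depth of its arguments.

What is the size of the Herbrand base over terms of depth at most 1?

First count ground terms of depth ≤ 1.
Write N_k for the number of ground terms of depth ≤ k. A term of depth ≤ k is either a constant or a function symbol applied to arguments of depth ≤ k−1, so N_k = 5 + N_{k-1}^3 + N_{k-1}.
N_0 = 5
N_1 = 5 + 5^3 + 5 = 135
So |H| = 135.
For each predicate symbol, the number of ground atoms is |H| raised to its arity; summing:
  Parent: 135;  Knows: 135;  Likes: 135^3 = 2460375
Total ground atoms: 135 + 135 + 2460375 = 2460645.

2460645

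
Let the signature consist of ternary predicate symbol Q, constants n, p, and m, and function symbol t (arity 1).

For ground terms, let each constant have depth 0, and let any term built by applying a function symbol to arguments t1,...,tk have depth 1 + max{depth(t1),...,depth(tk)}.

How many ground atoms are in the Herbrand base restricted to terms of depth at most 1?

216

First count ground terms of depth ≤ 1.
Let N_k count ground terms of depth at most k. Each non-constant term of depth ≤ k is some function symbol applied to depth-≤(k−1) arguments, giving N_k = 3 + N_{k-1}.
N_0 = 3
N_1 = 3 + 3 = 6
Explicitly: n, p, m, t(n), t(p), t(m).
So |H| = 6.
Each predicate of arity r yields |H|^r ground atoms (one per choice of an r-tuple from H):
  Q: 6^3 = 216
Total ground atoms: 216.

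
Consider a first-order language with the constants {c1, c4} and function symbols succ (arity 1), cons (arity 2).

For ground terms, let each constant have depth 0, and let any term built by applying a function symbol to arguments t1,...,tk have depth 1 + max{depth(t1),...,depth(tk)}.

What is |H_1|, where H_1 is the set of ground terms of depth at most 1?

Let N_k count ground terms of depth at most k. Each non-constant term of depth ≤ k is some function symbol applied to depth-≤(k−1) arguments, giving N_k = 2 + N_{k-1} + N_{k-1}^2.
N_0 = 2
N_1 = 2 + 2 + 2^2 = 8

8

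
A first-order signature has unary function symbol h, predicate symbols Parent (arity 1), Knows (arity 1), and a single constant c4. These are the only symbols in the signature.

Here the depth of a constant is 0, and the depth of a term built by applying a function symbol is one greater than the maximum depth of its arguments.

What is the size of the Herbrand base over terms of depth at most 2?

6

First count ground terms of depth ≤ 2.
Let N_k = |{terms of depth ≤ k}|. Then N_0 = 1 and N_k = 1 + N_{k-1} for k ≥ 1 (one summand per function symbol, arity giving the exponent).
N_0 = 1
N_1 = 1 + 1 = 2
N_2 = 1 + 2 = 3
Explicitly: c4, h(c4), h(h(c4)).
So |H| = 3.
Each predicate of arity r yields |H|^r ground atoms (one per choice of an r-tuple from H):
  Parent: 3;  Knows: 3
Total ground atoms: 3 + 3 = 6.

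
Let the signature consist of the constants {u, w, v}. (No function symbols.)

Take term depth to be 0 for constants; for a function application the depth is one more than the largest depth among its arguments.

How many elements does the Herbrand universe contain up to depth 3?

With no function symbols every ground term is a constant, so there are exactly 3 ground terms at every depth bound.
N_0 = 3
N_1 = 3
N_2 = 3
N_3 = 3

3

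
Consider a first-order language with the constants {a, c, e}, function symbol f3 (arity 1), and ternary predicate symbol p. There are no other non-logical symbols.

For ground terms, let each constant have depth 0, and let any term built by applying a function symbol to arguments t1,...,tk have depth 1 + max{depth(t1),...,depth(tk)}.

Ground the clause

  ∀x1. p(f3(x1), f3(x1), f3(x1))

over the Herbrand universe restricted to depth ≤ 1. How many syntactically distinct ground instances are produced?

6

Ground terms of depth ≤ 1:
  Count level by level. With function symbols f3/1, the terms of depth ≤ k are the 3 constants together with each function applied to depth-≤(k−1) tuples, so N_k = 3 + N_{k-1}.
  N_0 = 3
  N_1 = 3 + 3 = 6
  Explicitly: a, c, e, f3(a), f3(c), f3(e).
So there are 6 ground terms available for substitution.
The clause has 1 distinct variable (x1), which appears in the body. In the free term algebra distinct substitutions yield syntactically distinct ground instances.
Number of ground instances = 6.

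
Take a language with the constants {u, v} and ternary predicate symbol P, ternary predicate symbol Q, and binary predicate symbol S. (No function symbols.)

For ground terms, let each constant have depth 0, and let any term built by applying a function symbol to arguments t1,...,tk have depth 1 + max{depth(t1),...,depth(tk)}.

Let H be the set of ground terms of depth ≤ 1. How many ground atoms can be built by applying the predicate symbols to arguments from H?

20

First count ground terms of depth ≤ 1.
With no function symbols every ground term is a constant, so there are exactly 2 ground terms at every depth bound.
N_0 = 2
N_1 = 2
Explicitly: u, v.
So |H| = 2.
A ground atom is a predicate applied to a tuple of terms from H, so the count is the sum over predicates of |H|^arity:
  P: 2^3 = 8;  Q: 2^3 = 8;  S: 2^2 = 4
Total ground atoms: 8 + 8 + 4 = 20.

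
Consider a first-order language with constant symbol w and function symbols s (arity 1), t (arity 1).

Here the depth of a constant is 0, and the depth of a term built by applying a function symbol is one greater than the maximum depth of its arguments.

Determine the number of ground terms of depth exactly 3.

8

Count level by level. With function symbols s/1, t/1, the terms of depth ≤ k are the 1 constant together with each function applied to depth-≤(k−1) tuples, so N_k = 1 + N_{k-1} + N_{k-1}.
N_0 = 1
N_1 = 1 + 1 + 1 = 3
N_2 = 1 + 3 + 3 = 7
N_3 = 1 + 7 + 7 = 15
Terms of depth exactly 3: N_3 − N_2 = 15 − 7 = 8.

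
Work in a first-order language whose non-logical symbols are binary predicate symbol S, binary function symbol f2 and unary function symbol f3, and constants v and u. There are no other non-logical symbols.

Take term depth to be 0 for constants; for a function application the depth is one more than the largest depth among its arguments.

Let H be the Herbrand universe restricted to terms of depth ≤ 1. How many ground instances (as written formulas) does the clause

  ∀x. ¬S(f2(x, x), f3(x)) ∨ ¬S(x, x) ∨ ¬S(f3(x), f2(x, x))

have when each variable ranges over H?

Ground terms of depth ≤ 1:
  Let N_k count ground terms of depth at most k. Each non-constant term of depth ≤ k is some function symbol applied to depth-≤(k−1) arguments, giving N_k = 2 + N_{k-1}^2 + N_{k-1}.
  N_0 = 2
  N_1 = 2 + 2^2 + 2 = 8
So there are 8 ground terms available for substitution.
The clause has 1 distinct variable (x), which appears in the body. In the free term algebra distinct substitutions yield syntactically distinct ground instances.
Number of ground instances = 8.

8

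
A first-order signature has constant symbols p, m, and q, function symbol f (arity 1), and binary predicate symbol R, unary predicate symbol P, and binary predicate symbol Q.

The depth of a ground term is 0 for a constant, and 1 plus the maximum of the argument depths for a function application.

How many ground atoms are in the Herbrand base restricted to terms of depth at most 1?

78

First count ground terms of depth ≤ 1.
Let N_k = |{terms of depth ≤ k}|. Then N_0 = 3 and N_k = 3 + N_{k-1} for k ≥ 1 (one summand per function symbol, arity giving the exponent).
N_0 = 3
N_1 = 3 + 3 = 6
So |H| = 6.
Ground atoms are formed by filling each argument slot of a predicate with a term from H, so an r-ary predicate gives |H|^r atoms:
  R: 6^2 = 36;  P: 6;  Q: 6^2 = 36
Total ground atoms: 36 + 6 + 36 = 78.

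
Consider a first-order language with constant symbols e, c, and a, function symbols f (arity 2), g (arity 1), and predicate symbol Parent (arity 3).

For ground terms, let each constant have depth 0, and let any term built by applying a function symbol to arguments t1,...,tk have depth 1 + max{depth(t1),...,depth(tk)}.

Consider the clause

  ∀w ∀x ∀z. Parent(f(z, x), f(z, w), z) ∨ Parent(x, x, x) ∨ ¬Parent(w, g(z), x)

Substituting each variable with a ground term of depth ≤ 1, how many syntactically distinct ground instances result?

3375

Ground terms of depth ≤ 1:
  Count level by level. With function symbols f/2, g/1, the terms of depth ≤ k are the 3 constants together with each function applied to depth-≤(k−1) tuples, so N_k = 3 + N_{k-1}^2 + N_{k-1}.
  N_0 = 3
  N_1 = 3 + 3^2 + 3 = 15
So there are 15 ground terms available for substitution.
Each of w, x, z ranges independently over the available ground terms, and distinct assignments produce distinct instances.
Number of ground instances = 15^3 = 3375.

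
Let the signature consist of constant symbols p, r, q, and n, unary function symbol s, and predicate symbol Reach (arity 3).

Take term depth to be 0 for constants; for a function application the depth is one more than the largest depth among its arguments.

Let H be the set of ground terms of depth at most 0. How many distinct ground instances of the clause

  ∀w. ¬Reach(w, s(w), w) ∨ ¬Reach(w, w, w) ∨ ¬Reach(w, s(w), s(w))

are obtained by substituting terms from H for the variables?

4

Ground terms of depth ≤ 0:
  Let N_k = |{terms of depth ≤ k}|. Then N_0 = 4 and N_k = 4 + N_{k-1} for k ≥ 1 (one summand per function symbol, arity giving the exponent).
  N_0 = 4
So there are 4 ground terms available for substitution.
The clause has 1 distinct variable (w), which appears in the body. In the free term algebra distinct substitutions yield syntactically distinct ground instances.
Number of ground instances = 4.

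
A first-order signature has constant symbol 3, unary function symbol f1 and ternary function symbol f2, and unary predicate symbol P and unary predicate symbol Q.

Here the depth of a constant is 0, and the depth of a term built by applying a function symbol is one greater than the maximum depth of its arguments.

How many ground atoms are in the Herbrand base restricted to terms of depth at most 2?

First count ground terms of depth ≤ 2.
Let N_k = |{terms of depth ≤ k}|. Then N_0 = 1 and N_k = 1 + N_{k-1} + N_{k-1}^3 for k ≥ 1 (one summand per function symbol, arity giving the exponent).
N_0 = 1
N_1 = 1 + 1 + 1^3 = 3
N_2 = 1 + 3 + 3^3 = 31
So |H| = 31.
Ground atoms are formed by filling each argument slot of a predicate with a term from H, so an r-ary predicate gives |H|^r atoms:
  P: 31;  Q: 31
Total ground atoms: 31 + 31 = 62.

62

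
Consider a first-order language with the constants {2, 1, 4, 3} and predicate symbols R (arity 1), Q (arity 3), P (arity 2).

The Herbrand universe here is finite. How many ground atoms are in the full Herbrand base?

84

With no function symbols, the Herbrand universe is just the 4 constants.
Ground atoms per predicate: R: 4, Q: 4^3 = 64, P: 4^2 = 16.
Herbrand base size = 4 + 64 + 16 = 84.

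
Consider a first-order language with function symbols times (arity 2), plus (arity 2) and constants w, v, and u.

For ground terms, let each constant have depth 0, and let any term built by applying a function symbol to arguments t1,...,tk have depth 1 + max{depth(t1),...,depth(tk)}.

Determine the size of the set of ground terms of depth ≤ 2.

885

Let N_k = |{terms of depth ≤ k}|. Then N_0 = 3 and N_k = 3 + N_{k-1}^2 + N_{k-1}^2 for k ≥ 1 (one summand per function symbol, arity giving the exponent).
N_0 = 3
N_1 = 3 + 3^2 + 3^2 = 21
N_2 = 3 + 21^2 + 21^2 = 885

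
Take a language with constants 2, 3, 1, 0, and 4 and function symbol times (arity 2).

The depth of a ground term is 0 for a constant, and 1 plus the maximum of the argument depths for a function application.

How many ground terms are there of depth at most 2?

Let N_k count ground terms of depth at most k. Each non-constant term of depth ≤ k is some function symbol applied to depth-≤(k−1) arguments, giving N_k = 5 + N_{k-1}^2.
N_0 = 5
N_1 = 5 + 5^2 = 30
N_2 = 5 + 30^2 = 905

905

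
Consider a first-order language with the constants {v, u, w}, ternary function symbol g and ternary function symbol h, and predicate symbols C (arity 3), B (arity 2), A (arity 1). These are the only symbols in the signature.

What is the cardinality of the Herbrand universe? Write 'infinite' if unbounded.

The signature has at least one function symbol (g, arity 3) and at least one constant (v).
Iterating g gives infinitely many distinct ground terms: v, g(v, v, v), g(g(v, v, v), g(v, v, v), g(v, v, v)), ...
So the Herbrand universe is infinite.

infinite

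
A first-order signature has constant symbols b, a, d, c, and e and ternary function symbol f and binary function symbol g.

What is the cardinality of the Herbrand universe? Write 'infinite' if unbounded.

infinite

The signature has at least one function symbol (f, arity 3) and at least one constant (b).
Iterating f gives infinitely many distinct ground terms: b, f(b, b, b), f(f(b, b, b), f(b, b, b), f(b, b, b)), ...
So the Herbrand universe is infinite.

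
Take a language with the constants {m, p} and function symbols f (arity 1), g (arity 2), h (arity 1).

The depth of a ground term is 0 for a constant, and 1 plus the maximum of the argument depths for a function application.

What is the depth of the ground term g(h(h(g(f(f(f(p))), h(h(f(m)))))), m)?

depth(f(p)) = 1 + depth(p) = 1 + 0 = 1
depth(f(f(p))) = 1 + depth(f(p)) = 1 + 1 = 2
depth(f(f(f(p)))) = 1 + depth(f(f(p))) = 1 + 2 = 3
depth(f(m)) = 1 + depth(m) = 1 + 0 = 1
depth(h(f(m))) = 1 + depth(f(m)) = 1 + 1 = 2
depth(h(h(f(m)))) = 1 + depth(h(f(m))) = 1 + 2 = 3
depth(g(f(f(f(p))), h(h(f(m))))) = 1 + max(3, 3) = 4
depth(h(g(f(f(f(p))), h(h(f(m)))))) = 1 + depth(g(f(f(f(p))), h(h(f(m))))) = 1 + 4 = 5
depth(h(h(g(f(f(f(p))), h(h(f(m))))))) = 1 + depth(h(g(f(f(f(p))), h(h(f(m)))))) = 1 + 5 = 6
depth(g(h(h(g(f(f(f(p))), h(h(f(m)))))), m)) = 1 + max(6, 0) = 7

7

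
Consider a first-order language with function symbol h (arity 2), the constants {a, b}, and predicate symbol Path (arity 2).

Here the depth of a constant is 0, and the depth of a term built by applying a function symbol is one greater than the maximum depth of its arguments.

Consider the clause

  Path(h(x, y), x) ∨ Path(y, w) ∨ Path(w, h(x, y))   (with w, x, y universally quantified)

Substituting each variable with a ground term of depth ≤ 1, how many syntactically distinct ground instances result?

216

Ground terms of depth ≤ 1:
  Let N_k = |{terms of depth ≤ k}|. Then N_0 = 2 and N_k = 2 + N_{k-1}^2 for k ≥ 1 (one summand per function symbol, arity giving the exponent).
  N_0 = 2
  N_1 = 2 + 2^2 = 6
So there are 6 ground terms available for substitution.
Each of w, x, y ranges independently over the available ground terms, and distinct assignments produce distinct instances.
Number of ground instances = 6^3 = 216.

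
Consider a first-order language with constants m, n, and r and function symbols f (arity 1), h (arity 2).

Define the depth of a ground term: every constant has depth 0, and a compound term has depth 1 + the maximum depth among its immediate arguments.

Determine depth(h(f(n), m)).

depth(f(n)) = 1 + depth(n) = 1 + 0 = 1
depth(h(f(n), m)) = 1 + max(1, 0) = 2

2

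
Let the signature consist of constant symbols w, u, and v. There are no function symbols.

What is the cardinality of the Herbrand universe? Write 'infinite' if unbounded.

3

There are no function symbols, so every ground term is one of the 3 constants.
The Herbrand universe is {w, u, v}, which is finite with 3 elements.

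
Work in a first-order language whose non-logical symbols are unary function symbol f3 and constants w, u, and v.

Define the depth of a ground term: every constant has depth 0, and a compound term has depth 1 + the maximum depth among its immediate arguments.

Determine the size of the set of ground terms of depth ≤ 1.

Let N_k count ground terms of depth at most k. Each non-constant term of depth ≤ k is some function symbol applied to depth-≤(k−1) arguments, giving N_k = 3 + N_{k-1}.
N_0 = 3
N_1 = 3 + 3 = 6
Explicitly: w, u, v, f3(w), f3(u), f3(v).

6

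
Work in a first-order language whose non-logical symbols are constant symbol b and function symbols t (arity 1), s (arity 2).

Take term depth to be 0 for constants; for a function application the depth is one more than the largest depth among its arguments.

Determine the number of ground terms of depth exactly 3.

170

If N_k denotes the number of depth-≤k ground terms, the 1 constant gives N_0 = 1, and each function symbol of arity r contributes N_{k-1}^r new terms at level k: N_k = 1 + N_{k-1} + N_{k-1}^2.
N_0 = 1
N_1 = 1 + 1 + 1^2 = 3
N_2 = 1 + 3 + 3^2 = 13
N_3 = 1 + 13 + 13^2 = 183
Terms of depth exactly 3: N_3 − N_2 = 183 − 13 = 170.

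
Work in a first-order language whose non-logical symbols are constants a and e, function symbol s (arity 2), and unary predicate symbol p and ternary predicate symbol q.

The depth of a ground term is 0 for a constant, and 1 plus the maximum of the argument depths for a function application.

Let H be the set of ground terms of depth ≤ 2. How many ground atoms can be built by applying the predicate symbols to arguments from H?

54910

First count ground terms of depth ≤ 2.
If N_k denotes the number of depth-≤k ground terms, the 2 constants give N_0 = 2, and each function symbol of arity r contributes N_{k-1}^r new terms at level k: N_k = 2 + N_{k-1}^2.
N_0 = 2
N_1 = 2 + 2^2 = 6
N_2 = 2 + 6^2 = 38
So |H| = 38.
Ground atoms are formed by filling each argument slot of a predicate with a term from H, so an r-ary predicate gives |H|^r atoms:
  p: 38;  q: 38^3 = 54872
Total ground atoms: 38 + 54872 = 54910.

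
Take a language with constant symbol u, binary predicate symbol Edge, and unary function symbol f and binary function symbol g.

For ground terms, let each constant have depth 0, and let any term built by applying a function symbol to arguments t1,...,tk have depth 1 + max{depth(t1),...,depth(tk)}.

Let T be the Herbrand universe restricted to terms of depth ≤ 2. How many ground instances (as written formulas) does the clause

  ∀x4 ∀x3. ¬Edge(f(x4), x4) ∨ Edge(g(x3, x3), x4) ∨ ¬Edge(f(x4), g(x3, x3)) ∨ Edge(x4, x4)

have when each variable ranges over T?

Ground terms of depth ≤ 2:
  Let N_k = |{terms of depth ≤ k}|. Then N_0 = 1 and N_k = 1 + N_{k-1} + N_{k-1}^2 for k ≥ 1 (one summand per function symbol, arity giving the exponent).
  N_0 = 1
  N_1 = 1 + 1 + 1^2 = 3
  N_2 = 1 + 3 + 3^2 = 13
So there are 13 ground terms available for substitution.
Each of x4, x3 ranges independently over the available ground terms, and distinct assignments produce distinct instances.
Number of ground instances = 13^2 = 169.

169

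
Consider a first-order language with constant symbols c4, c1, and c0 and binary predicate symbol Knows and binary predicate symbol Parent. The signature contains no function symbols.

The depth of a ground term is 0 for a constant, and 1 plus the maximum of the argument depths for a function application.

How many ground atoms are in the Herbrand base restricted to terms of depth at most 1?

First count ground terms of depth ≤ 1.
With no function symbols every ground term is a constant, so there are exactly 3 ground terms at every depth bound.
N_0 = 3
N_1 = 3
So |H| = 3.
For each predicate symbol, the number of ground atoms is |H| raised to its arity; summing:
  Knows: 3^2 = 9;  Parent: 3^2 = 9
Total ground atoms: 9 + 9 = 18.

18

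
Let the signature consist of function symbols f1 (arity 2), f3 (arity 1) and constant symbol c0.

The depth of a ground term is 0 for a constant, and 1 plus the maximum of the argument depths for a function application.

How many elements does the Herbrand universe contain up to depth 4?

If N_k denotes the number of depth-≤k ground terms, the 1 constant gives N_0 = 1, and each function symbol of arity r contributes N_{k-1}^r new terms at level k: N_k = 1 + N_{k-1}^2 + N_{k-1}.
N_0 = 1
N_1 = 1 + 1^2 + 1 = 3
N_2 = 1 + 3^2 + 3 = 13
N_3 = 1 + 13^2 + 13 = 183
N_4 = 1 + 183^2 + 183 = 33673

33673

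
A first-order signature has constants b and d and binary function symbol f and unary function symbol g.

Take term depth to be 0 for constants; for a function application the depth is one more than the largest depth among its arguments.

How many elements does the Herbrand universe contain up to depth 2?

Write N_k for the number of ground terms of depth ≤ k. A term of depth ≤ k is either a constant or a function symbol applied to arguments of depth ≤ k−1, so N_k = 2 + N_{k-1}^2 + N_{k-1}.
N_0 = 2
N_1 = 2 + 2^2 + 2 = 8
N_2 = 2 + 8^2 + 8 = 74

74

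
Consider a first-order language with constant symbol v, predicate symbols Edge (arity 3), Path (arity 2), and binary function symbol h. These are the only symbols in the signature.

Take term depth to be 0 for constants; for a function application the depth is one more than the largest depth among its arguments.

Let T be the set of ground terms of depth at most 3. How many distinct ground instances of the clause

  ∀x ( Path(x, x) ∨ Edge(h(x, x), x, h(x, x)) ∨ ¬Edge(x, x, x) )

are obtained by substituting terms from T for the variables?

26

Ground terms of depth ≤ 3:
  Write N_k for the number of ground terms of depth ≤ k. A term of depth ≤ k is either a constant or a function symbol applied to arguments of depth ≤ k−1, so N_k = 1 + N_{k-1}^2.
  N_0 = 1
  N_1 = 1 + 1^2 = 2
  N_2 = 1 + 2^2 = 5
  N_3 = 1 + 5^2 = 26
So there are 26 ground terms available for substitution.
The clause has 1 distinct variable (x), which appears in the body. In the free term algebra distinct substitutions yield syntactically distinct ground instances.
Number of ground instances = 26.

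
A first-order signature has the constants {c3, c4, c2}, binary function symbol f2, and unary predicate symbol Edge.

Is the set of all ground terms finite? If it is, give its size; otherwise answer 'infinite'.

The signature has at least one function symbol (f2, arity 2) and at least one constant (c3).
Iterating f2 gives infinitely many distinct ground terms: c3, f2(c3, c3), f2(f2(c3, c3), f2(c3, c3)), ...
So the Herbrand universe is infinite.

infinite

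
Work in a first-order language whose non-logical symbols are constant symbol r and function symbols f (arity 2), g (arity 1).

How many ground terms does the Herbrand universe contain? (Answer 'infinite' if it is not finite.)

The signature has at least one function symbol (f, arity 2) and at least one constant (r).
Iterating f gives infinitely many distinct ground terms: r, f(r, r), f(f(r, r), f(r, r)), ...
So the Herbrand universe is infinite.

infinite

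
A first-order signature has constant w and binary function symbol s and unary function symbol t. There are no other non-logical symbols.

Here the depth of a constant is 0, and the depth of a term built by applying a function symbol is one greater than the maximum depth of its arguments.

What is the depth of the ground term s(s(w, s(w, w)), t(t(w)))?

3

depth(s(w, w)) = 1 + max(0, 0) = 1
depth(s(w, s(w, w))) = 1 + max(0, 1) = 2
depth(t(w)) = 1 + depth(w) = 1 + 0 = 1
depth(t(t(w))) = 1 + depth(t(w)) = 1 + 1 = 2
depth(s(s(w, s(w, w)), t(t(w)))) = 1 + max(2, 2) = 3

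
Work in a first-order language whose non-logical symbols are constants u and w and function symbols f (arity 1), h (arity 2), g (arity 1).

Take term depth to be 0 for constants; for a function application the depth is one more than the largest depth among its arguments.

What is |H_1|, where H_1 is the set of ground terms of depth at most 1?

If N_k denotes the number of depth-≤k ground terms, the 2 constants give N_0 = 2, and each function symbol of arity r contributes N_{k-1}^r new terms at level k: N_k = 2 + N_{k-1} + N_{k-1}^2 + N_{k-1}.
N_0 = 2
N_1 = 2 + 2 + 2^2 + 2 = 10
Explicitly: u, w, f(u), f(w), h(u, u), h(u, w), h(w, u), h(w, w), g(u), g(w).

10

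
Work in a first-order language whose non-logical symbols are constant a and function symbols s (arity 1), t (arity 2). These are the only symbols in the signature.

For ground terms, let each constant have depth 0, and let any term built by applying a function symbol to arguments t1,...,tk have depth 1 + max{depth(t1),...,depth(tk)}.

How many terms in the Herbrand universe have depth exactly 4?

33490

Count level by level. With function symbols s/1, t/2, the terms of depth ≤ k are the 1 constant together with each function applied to depth-≤(k−1) tuples, so N_k = 1 + N_{k-1} + N_{k-1}^2.
N_0 = 1
N_1 = 1 + 1 + 1^2 = 3
N_2 = 1 + 3 + 3^2 = 13
N_3 = 1 + 13 + 13^2 = 183
N_4 = 1 + 183 + 183^2 = 33673
Terms of depth exactly 4: N_4 − N_3 = 33673 − 183 = 33490.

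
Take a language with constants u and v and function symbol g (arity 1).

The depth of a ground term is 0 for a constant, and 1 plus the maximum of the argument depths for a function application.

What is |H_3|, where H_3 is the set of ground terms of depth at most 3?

8

Let N_k count ground terms of depth at most k. Each non-constant term of depth ≤ k is some function symbol applied to depth-≤(k−1) arguments, giving N_k = 2 + N_{k-1}.
N_0 = 2
N_1 = 2 + 2 = 4
N_2 = 2 + 4 = 6
N_3 = 2 + 6 = 8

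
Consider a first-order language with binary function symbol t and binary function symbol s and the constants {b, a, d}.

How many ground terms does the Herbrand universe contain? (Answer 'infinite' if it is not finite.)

The signature has at least one function symbol (t, arity 2) and at least one constant (b).
Iterating t gives infinitely many distinct ground terms: b, t(b, b), t(t(b, b), t(b, b)), ...
So the Herbrand universe is infinite.

infinite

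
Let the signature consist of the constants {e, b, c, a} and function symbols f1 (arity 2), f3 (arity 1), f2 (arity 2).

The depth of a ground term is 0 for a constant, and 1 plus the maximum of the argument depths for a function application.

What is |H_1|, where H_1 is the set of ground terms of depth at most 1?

Let N_k count ground terms of depth at most k. Each non-constant term of depth ≤ k is some function symbol applied to depth-≤(k−1) arguments, giving N_k = 4 + N_{k-1}^2 + N_{k-1} + N_{k-1}^2.
N_0 = 4
N_1 = 4 + 4^2 + 4 + 4^2 = 40

40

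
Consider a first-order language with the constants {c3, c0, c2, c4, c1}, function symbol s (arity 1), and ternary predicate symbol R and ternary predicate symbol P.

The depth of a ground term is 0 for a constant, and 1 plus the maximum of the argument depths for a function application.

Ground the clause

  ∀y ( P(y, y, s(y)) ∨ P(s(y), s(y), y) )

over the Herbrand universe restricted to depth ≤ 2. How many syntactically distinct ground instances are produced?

Ground terms of depth ≤ 2:
  Write N_k for the number of ground terms of depth ≤ k. A term of depth ≤ k is either a constant or a function symbol applied to arguments of depth ≤ k−1, so N_k = 5 + N_{k-1}.
  N_0 = 5
  N_1 = 5 + 5 = 10
  N_2 = 5 + 10 = 15
So there are 15 ground terms available for substitution.
The body mentions the single quantified variable y; since ground terms form a free algebra, no two substitutions collapse to the same formula.
Number of ground instances = 15.

15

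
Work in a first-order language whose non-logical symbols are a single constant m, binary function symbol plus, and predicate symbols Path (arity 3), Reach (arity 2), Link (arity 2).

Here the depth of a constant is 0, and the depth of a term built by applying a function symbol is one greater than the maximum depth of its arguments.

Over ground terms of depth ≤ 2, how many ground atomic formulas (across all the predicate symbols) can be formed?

175

First count ground terms of depth ≤ 2.
Write N_k for the number of ground terms of depth ≤ k. A term of depth ≤ k is either a constant or a function symbol applied to arguments of depth ≤ k−1, so N_k = 1 + N_{k-1}^2.
N_0 = 1
N_1 = 1 + 1^2 = 2
N_2 = 1 + 2^2 = 5
Explicitly: m, plus(m, m), plus(m, plus(m, m)), plus(plus(m, m), m), plus(plus(m, m), plus(m, m)).
So |H| = 5.
Each predicate of arity r yields |H|^r ground atoms (one per choice of an r-tuple from H):
  Path: 5^3 = 125;  Reach: 5^2 = 25;  Link: 5^2 = 25
Total ground atoms: 125 + 25 + 25 = 175.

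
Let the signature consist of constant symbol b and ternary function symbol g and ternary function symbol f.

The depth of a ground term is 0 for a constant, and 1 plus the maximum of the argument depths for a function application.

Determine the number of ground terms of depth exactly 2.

Write N_k for the number of ground terms of depth ≤ k. A term of depth ≤ k is either a constant or a function symbol applied to arguments of depth ≤ k−1, so N_k = 1 + N_{k-1}^3 + N_{k-1}^3.
N_0 = 1
N_1 = 1 + 1^3 + 1^3 = 3
N_2 = 1 + 3^3 + 3^3 = 55
Terms of depth exactly 2: N_2 − N_1 = 55 − 3 = 52.

52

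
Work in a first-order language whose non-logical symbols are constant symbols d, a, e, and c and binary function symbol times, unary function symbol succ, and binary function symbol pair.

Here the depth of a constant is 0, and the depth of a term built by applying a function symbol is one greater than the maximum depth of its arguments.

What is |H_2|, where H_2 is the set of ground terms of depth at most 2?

If N_k denotes the number of depth-≤k ground terms, the 4 constants give N_0 = 4, and each function symbol of arity r contributes N_{k-1}^r new terms at level k: N_k = 4 + N_{k-1}^2 + N_{k-1} + N_{k-1}^2.
N_0 = 4
N_1 = 4 + 4^2 + 4 + 4^2 = 40
N_2 = 4 + 40^2 + 40 + 40^2 = 3244

3244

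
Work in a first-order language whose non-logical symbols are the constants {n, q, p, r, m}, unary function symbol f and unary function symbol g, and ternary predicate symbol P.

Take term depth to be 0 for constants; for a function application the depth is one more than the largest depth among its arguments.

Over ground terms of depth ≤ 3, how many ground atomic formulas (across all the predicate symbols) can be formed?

421875

First count ground terms of depth ≤ 3.
Write N_k for the number of ground terms of depth ≤ k. A term of depth ≤ k is either a constant or a function symbol applied to arguments of depth ≤ k−1, so N_k = 5 + N_{k-1} + N_{k-1}.
N_0 = 5
N_1 = 5 + 5 + 5 = 15
N_2 = 5 + 15 + 15 = 35
N_3 = 5 + 35 + 35 = 75
So |H| = 75.
A ground atom is a predicate applied to a tuple of terms from H, so the count is the sum over predicates of |H|^arity:
  P: 75^3 = 421875
Total ground atoms: 421875.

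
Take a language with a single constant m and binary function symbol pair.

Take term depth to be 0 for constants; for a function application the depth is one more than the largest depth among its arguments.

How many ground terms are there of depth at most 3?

If N_k denotes the number of depth-≤k ground terms, the 1 constant gives N_0 = 1, and each function symbol of arity r contributes N_{k-1}^r new terms at level k: N_k = 1 + N_{k-1}^2.
N_0 = 1
N_1 = 1 + 1^2 = 2
N_2 = 1 + 2^2 = 5
N_3 = 1 + 5^2 = 26

26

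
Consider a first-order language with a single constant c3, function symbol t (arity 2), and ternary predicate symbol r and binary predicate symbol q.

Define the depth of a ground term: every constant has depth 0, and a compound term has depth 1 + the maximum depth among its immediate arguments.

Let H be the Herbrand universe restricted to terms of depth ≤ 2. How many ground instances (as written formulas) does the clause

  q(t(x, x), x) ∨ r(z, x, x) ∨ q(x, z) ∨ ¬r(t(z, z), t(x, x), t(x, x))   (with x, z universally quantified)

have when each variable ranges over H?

Ground terms of depth ≤ 2:
  Count level by level. With function symbols t/2, the terms of depth ≤ k are the 1 constant together with each function applied to depth-≤(k−1) tuples, so N_k = 1 + N_{k-1}^2.
  N_0 = 1
  N_1 = 1 + 1^2 = 2
  N_2 = 1 + 2^2 = 5
  Explicitly: c3, t(c3, c3), t(c3, t(c3, c3)), t(t(c3, c3), c3), t(t(c3, c3), t(c3, c3)).
So there are 5 ground terms available for substitution.
The body mentions every one of the 2 quantified variables; since ground terms form a free algebra, no two substitutions collapse to the same formula.
Number of ground instances = 5^2 = 25.

25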